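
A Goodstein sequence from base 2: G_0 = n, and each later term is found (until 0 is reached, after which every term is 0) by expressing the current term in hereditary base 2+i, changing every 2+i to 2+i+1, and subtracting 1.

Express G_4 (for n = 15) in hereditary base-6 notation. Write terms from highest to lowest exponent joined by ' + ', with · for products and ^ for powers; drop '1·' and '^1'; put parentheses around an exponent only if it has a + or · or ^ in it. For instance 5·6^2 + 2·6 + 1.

[0] 15 ≡ 2^(2 + 1) + 2^2 + 2 + 1 (base 2). Lift 3: 112. −1: 111.
[1] 111 ≡ 3^(3 + 1) + 3^3 + 3 (base 3). Lift 4: 1284. −1: 1283.
[2] 1283 ≡ 4^(4 + 1) + 4^4 + 3 (base 4). Lift 5: 18753. −1: 18752.
[3] 18752 ≡ 5^(5 + 1) + 5^5 + 2 (base 5). Lift 6: 326594. −1: 326593.
[4] 326593 ≡ 6^(6 + 1) + 6^6 + 1 (base 6). Lift 7: 6588345. −1: 6588344.

6^(6 + 1) + 6^6 + 1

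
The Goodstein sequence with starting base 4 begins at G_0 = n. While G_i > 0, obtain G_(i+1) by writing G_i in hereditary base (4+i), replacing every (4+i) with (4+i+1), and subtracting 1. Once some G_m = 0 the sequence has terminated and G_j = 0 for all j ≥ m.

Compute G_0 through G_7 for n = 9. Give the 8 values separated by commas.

i=0: 9 = 2·4 + 1 (b=4); 4→5: 2·5 + 1 = 11; 11−1 = 10
i=1: 10 = 2·5 (b=5); 5→6: 2·6 = 12; 12−1 = 11
i=2: 11 = 6 + 5 (b=6); 6→7: 7 + 5 = 12; 12−1 = 11
i=3: 11 = 7 + 4 (b=7); 7→8: 8 + 4 = 12; 12−1 = 11
i=4: 11 = 8 + 3 (b=8); 8→9: 9 + 3 = 12; 12−1 = 11
i=5: 11 = 9 + 2 (b=9); 9→10: 10 + 2 = 12; 12−1 = 11
i=6: 11 = 10 + 1 (b=10); 10→11: 11 + 1 = 12; 12−1 = 11

9, 10, 11, 11, 11, 11, 11, 11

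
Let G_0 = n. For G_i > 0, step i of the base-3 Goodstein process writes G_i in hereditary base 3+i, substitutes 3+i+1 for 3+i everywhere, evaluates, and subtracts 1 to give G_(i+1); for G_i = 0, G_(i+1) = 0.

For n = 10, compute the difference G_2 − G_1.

step 0: 10 = 3^2 + 1; sub 4 for 3: 4^2 + 1; = 17; G_1 = 17−1 = 16
step 1: 16 = 4^2; sub 5 for 4: 5^2; = 25; G_2 = 25−1 = 24

8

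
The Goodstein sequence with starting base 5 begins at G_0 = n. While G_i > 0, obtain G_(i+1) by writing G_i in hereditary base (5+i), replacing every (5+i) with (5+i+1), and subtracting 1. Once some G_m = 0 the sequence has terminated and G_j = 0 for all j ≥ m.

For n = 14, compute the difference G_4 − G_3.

1

G_0=14  [base 5] 2·5 + 4  →[5↦6]→  2·6 + 4 = 16  −1 ⇒ G_1=15
G_1=15  [base 6] 2·6 + 3  →[6↦7]→  2·7 + 3 = 17  −1 ⇒ G_2=16
G_2=16  [base 7] 2·7 + 2  →[7↦8]→  2·8 + 2 = 18  −1 ⇒ G_3=17
G_3=17  [base 8] 2·8 + 1  →[8↦9]→  2·9 + 1 = 19  −1 ⇒ G_4=18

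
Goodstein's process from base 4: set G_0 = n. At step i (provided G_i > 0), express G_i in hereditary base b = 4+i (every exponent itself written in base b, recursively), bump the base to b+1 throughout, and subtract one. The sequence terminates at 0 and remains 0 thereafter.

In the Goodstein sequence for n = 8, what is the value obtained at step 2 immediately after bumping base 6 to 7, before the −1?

10

[0] 8 ≡ 2·4 (base 4). Lift 5: 10. −1: 9.
[1] 9 ≡ 5 + 4 (base 5). Lift 6: 10. −1: 9.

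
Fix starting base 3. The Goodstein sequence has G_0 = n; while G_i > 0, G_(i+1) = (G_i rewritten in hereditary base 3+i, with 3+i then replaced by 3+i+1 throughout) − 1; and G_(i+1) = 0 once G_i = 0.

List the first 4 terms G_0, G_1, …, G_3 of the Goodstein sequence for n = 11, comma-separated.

11, 17, 25, 35

G_0=11  [base 3] 3^2 + 2  →[3↦4]→  4^2 + 2 = 18  −1 ⇒ G_1=17
G_1=17  [base 4] 4^2 + 1  →[4↦5]→  5^2 + 1 = 26  −1 ⇒ G_2=25
G_2=25  [base 5] 5^2  →[5↦6]→  6^2 = 36  −1 ⇒ G_3=35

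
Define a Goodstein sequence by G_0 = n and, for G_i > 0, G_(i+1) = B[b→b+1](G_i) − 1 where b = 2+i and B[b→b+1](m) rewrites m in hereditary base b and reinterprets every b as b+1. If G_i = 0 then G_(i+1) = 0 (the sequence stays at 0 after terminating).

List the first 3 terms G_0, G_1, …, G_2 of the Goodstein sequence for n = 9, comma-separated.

9, 81, 1023

G_0=9  [base 2] 2^(2 + 1) + 1  →[2↦3]→  3^(3 + 1) + 1 = 82  −1 ⇒ G_1=81
G_1=81  [base 3] 3^(3 + 1)  →[3↦4]→  4^(4 + 1) = 1024  −1 ⇒ G_2=1023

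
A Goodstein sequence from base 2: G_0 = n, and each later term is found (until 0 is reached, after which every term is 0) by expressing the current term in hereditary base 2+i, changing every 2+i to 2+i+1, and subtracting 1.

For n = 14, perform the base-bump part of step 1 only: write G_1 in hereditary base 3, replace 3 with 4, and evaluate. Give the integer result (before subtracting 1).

1282

G_0 = 14. HB_2(14) = 2^(2 + 1) + 2^2 + 2. Bump = 111. G_1 = 110.
G_1 = 110. HB_3(110) = 3^(3 + 1) + 3^3 + 2. Bump = 1282. G_2 = 1281.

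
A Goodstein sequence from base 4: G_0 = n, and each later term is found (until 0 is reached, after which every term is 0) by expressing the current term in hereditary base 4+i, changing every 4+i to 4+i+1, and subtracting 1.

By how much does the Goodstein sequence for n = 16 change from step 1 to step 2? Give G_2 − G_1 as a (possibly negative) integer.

3

base 4: 16 = 4^2; at 5: 5^2 = 25; next = 24
base 5: 24 = 4·5 + 4; at 6: 4·6 + 4 = 28; next = 27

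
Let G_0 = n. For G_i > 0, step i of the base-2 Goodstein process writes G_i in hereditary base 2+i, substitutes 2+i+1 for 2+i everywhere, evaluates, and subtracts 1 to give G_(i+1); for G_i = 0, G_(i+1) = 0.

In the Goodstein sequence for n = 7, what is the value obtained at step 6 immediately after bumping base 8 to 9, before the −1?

(0) 7|_2 = 2^2 + 2 + 1 ↦ 3^3 + 3 + 1|_3 = 31 ⇒ 30
(1) 30|_3 = 3^3 + 3 ↦ 4^4 + 4|_4 = 260 ⇒ 259
(2) 259|_4 = 4^4 + 3 ↦ 5^5 + 3|_5 = 3128 ⇒ 3127
(3) 3127|_5 = 5^5 + 2 ↦ 6^6 + 2|_6 = 46658 ⇒ 46657
(4) 46657|_6 = 6^6 + 1 ↦ 7^7 + 1|_7 = 823544 ⇒ 823543
(5) 823543|_7 = 7^7 ↦ 8^8|_8 = 16777216 ⇒ 16777215
(6) 16777215|_8 = 7·8^7 + 7·8^6 + 7·8^5 + 7·8^4 + 7·8^3 + 7·8^2 + 7·8 + 7 ↦ 7·9^7 + 7·9^6 + 7·9^5 + 7·9^4 + 7·9^3 + 7·9^2 + 7·9 + 7|_9 = 37665880 ⇒ 37665879

37665880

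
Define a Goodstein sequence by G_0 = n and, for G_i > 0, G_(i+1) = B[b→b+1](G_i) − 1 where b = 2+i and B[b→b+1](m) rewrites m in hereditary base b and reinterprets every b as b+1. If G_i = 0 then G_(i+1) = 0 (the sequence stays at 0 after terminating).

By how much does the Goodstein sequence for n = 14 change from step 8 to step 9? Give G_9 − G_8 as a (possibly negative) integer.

3038428706945

14 —HB2→ 2^(2 + 1) + 2^2 + 2 —bump→ 3^(3 + 1) + 3^3 + 3 = 111 —(−1)→ 110
110 —HB3→ 3^(3 + 1) + 3^3 + 2 —bump→ 4^(4 + 1) + 4^4 + 2 = 1282 —(−1)→ 1281
1281 —HB4→ 4^(4 + 1) + 4^4 + 1 —bump→ 5^(5 + 1) + 5^5 + 1 = 18751 —(−1)→ 18750
18750 —HB5→ 5^(5 + 1) + 5^5 —bump→ 6^(6 + 1) + 6^6 = 326592 —(−1)→ 326591
326591 —HB6→ 6^(6 + 1) + 5·6^5 + 5·6^4 + 5·6^3 + 5·6^2 + 5·6 + 5 —bump→ 7^(7 + 1) + 5·7^5 + 5·7^4 + 5·7^3 + 5·7^2 + 5·7 + 5 = 5862841 —(−1)→ 5862840
5862840 —HB7→ 7^(7 + 1) + 5·7^5 + 5·7^4 + 5·7^3 + 5·7^2 + 5·7 + 4 —bump→ 8^(8 + 1) + 5·8^5 + 5·8^4 + 5·8^3 + 5·8^2 + 5·8 + 4 = 134404972 —(−1)→ 134404971
134404971 —HB8→ 8^(8 + 1) + 5·8^5 + 5·8^4 + 5·8^3 + 5·8^2 + 5·8 + 3 —bump→ 9^(9 + 1) + 5·9^5 + 5·9^4 + 5·9^3 + 5·9^2 + 5·9 + 3 = 3487116549 —(−1)→ 3487116548
3487116548 —HB9→ 9^(9 + 1) + 5·9^5 + 5·9^4 + 5·9^3 + 5·9^2 + 5·9 + 2 —bump→ 10^(10 + 1) + 5·10^5 + 5·10^4 + 5·10^3 + 5·10^2 + 5·10 + 2 = 100000555552 —(−1)→ 100000555551
100000555551 —HB10→ 10^(10 + 1) + 5·10^5 + 5·10^4 + 5·10^3 + 5·10^2 + 5·10 + 1 —bump→ 11^(11 + 1) + 5·11^5 + 5·11^4 + 5·11^3 + 5·11^2 + 5·11 + 1 = 3138429262497 —(−1)→ 3138429262496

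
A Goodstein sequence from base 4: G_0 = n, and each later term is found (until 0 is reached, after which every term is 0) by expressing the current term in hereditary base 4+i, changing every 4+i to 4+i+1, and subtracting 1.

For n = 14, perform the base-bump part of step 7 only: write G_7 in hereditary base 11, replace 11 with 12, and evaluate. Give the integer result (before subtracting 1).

i=0: 14 = 3·4 + 2 (b=4); 4→5: 3·5 + 2 = 17; 17−1 = 16
i=1: 16 = 3·5 + 1 (b=5); 5→6: 3·6 + 1 = 19; 19−1 = 18
i=2: 18 = 3·6 (b=6); 6→7: 3·7 = 21; 21−1 = 20
i=3: 20 = 2·7 + 6 (b=7); 7→8: 2·8 + 6 = 22; 22−1 = 21
i=4: 21 = 2·8 + 5 (b=8); 8→9: 2·9 + 5 = 23; 23−1 = 22
i=5: 22 = 2·9 + 4 (b=9); 9→10: 2·10 + 4 = 24; 24−1 = 23
i=6: 23 = 2·10 + 3 (b=10); 10→11: 2·11 + 3 = 25; 25−1 = 24
i=7: 24 = 2·11 + 2 (b=11); 11→12: 2·12 + 2 = 26; 26−1 = 25

26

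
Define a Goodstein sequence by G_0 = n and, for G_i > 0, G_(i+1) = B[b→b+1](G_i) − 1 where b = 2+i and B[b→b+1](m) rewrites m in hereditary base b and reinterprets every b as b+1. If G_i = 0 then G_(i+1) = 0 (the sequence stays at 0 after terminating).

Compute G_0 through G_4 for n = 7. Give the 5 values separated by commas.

G_0=7  [base 2] 2^2 + 2 + 1  →[2↦3]→  3^3 + 3 + 1 = 31  −1 ⇒ G_1=30
G_1=30  [base 3] 3^3 + 3  →[3↦4]→  4^4 + 4 = 260  −1 ⇒ G_2=259
G_2=259  [base 4] 4^4 + 3  →[4↦5]→  5^5 + 3 = 3128  −1 ⇒ G_3=3127
G_3=3127  [base 5] 5^5 + 2  →[5↦6]→  6^6 + 2 = 46658  −1 ⇒ G_4=46657

7, 30, 259, 3127, 46657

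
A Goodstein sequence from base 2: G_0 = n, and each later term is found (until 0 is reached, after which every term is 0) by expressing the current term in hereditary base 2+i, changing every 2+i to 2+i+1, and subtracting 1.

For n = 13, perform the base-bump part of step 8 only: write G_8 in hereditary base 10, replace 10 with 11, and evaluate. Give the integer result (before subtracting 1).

[0] 13 ≡ 2^(2 + 1) + 2^2 + 1 (base 2). Lift 3: 109. −1: 108.
[1] 108 ≡ 3^(3 + 1) + 3^3 (base 3). Lift 4: 1280. −1: 1279.
[2] 1279 ≡ 4^(4 + 1) + 3·4^3 + 3·4^2 + 3·4 + 3 (base 4). Lift 5: 16093. −1: 16092.
[3] 16092 ≡ 5^(5 + 1) + 3·5^3 + 3·5^2 + 3·5 + 2 (base 5). Lift 6: 280712. −1: 280711.
[4] 280711 ≡ 6^(6 + 1) + 3·6^3 + 3·6^2 + 3·6 + 1 (base 6). Lift 7: 5765999. −1: 5765998.
[5] 5765998 ≡ 7^(7 + 1) + 3·7^3 + 3·7^2 + 3·7 (base 7). Lift 8: 134219480. −1: 134219479.
[6] 134219479 ≡ 8^(8 + 1) + 3·8^3 + 3·8^2 + 2·8 + 7 (base 8). Lift 9: 3486786856. −1: 3486786855.
[7] 3486786855 ≡ 9^(9 + 1) + 3·9^3 + 3·9^2 + 2·9 + 6 (base 9). Lift 10: 100000003326. −1: 100000003325.
[8] 100000003325 ≡ 10^(10 + 1) + 3·10^3 + 3·10^2 + 2·10 + 5 (base 10). Lift 11: 3138428381104. −1: 3138428381103.

3138428381104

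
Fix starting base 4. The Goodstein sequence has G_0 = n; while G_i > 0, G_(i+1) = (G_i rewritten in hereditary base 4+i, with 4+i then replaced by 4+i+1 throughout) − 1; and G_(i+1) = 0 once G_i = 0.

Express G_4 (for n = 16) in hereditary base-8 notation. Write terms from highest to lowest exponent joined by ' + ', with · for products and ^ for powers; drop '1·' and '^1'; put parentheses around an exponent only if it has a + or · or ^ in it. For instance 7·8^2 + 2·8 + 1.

4·8 + 1

base 4: 16 = 4^2; at 5: 5^2 = 25; next = 24
base 5: 24 = 4·5 + 4; at 6: 4·6 + 4 = 28; next = 27
base 6: 27 = 4·6 + 3; at 7: 4·7 + 3 = 31; next = 30
base 7: 30 = 4·7 + 2; at 8: 4·8 + 2 = 34; next = 33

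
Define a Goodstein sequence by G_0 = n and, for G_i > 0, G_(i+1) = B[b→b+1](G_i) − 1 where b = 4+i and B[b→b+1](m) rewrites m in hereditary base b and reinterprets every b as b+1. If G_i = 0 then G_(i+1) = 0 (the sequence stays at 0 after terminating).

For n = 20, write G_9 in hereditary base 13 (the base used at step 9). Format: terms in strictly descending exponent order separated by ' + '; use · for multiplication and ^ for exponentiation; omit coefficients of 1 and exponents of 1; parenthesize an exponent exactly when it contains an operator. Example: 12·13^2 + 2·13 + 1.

9·13 + 6

(0) 20|_4 = 4^2 + 4 ↦ 5^2 + 5|_5 = 30 ⇒ 29
(1) 29|_5 = 5^2 + 4 ↦ 6^2 + 4|_6 = 40 ⇒ 39
(2) 39|_6 = 6^2 + 3 ↦ 7^2 + 3|_7 = 52 ⇒ 51
(3) 51|_7 = 7^2 + 2 ↦ 8^2 + 2|_8 = 66 ⇒ 65
(4) 65|_8 = 8^2 + 1 ↦ 9^2 + 1|_9 = 82 ⇒ 81
(5) 81|_9 = 9^2 ↦ 10^2|_10 = 100 ⇒ 99
(6) 99|_10 = 9·10 + 9 ↦ 9·11 + 9|_11 = 108 ⇒ 107
(7) 107|_11 = 9·11 + 8 ↦ 9·12 + 8|_12 = 116 ⇒ 115
(8) 115|_12 = 9·12 + 7 ↦ 9·13 + 7|_13 = 124 ⇒ 123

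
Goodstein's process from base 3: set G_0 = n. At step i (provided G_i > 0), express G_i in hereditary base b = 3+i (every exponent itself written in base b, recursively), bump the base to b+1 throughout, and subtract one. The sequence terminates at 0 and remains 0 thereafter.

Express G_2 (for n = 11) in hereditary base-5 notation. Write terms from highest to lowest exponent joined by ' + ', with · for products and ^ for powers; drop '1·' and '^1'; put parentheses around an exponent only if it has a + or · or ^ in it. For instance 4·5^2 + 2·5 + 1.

5^2

[0] 11 ≡ 3^2 + 2 (base 3). Lift 4: 18. −1: 17.
[1] 17 ≡ 4^2 + 1 (base 4). Lift 5: 26. −1: 25.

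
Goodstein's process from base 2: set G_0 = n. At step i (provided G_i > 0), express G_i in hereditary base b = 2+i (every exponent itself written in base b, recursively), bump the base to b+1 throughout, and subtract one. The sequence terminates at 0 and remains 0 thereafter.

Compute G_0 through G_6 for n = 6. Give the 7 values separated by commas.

6, 29, 257, 3125, 46655, 98039, 187243

(0) 6|_2 = 2^2 + 2 ↦ 3^3 + 3|_3 = 30 ⇒ 29
(1) 29|_3 = 3^3 + 2 ↦ 4^4 + 2|_4 = 258 ⇒ 257
(2) 257|_4 = 4^4 + 1 ↦ 5^5 + 1|_5 = 3126 ⇒ 3125
(3) 3125|_5 = 5^5 ↦ 6^6|_6 = 46656 ⇒ 46655
(4) 46655|_6 = 5·6^5 + 5·6^4 + 5·6^3 + 5·6^2 + 5·6 + 5 ↦ 5·7^5 + 5·7^4 + 5·7^3 + 5·7^2 + 5·7 + 5|_7 = 98040 ⇒ 98039
(5) 98039|_7 = 5·7^5 + 5·7^4 + 5·7^3 + 5·7^2 + 5·7 + 4 ↦ 5·8^5 + 5·8^4 + 5·8^3 + 5·8^2 + 5·8 + 4|_8 = 187244 ⇒ 187243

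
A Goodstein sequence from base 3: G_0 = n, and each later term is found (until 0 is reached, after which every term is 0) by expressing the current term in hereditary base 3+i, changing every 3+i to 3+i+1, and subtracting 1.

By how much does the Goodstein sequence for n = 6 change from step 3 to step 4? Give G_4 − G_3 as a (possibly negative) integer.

G_0=6  [base 3] 2·3  →[3↦4]→  2·4 = 8  −1 ⇒ G_1=7
G_1=7  [base 4] 4 + 3  →[4↦5]→  5 + 3 = 8  −1 ⇒ G_2=7
G_2=7  [base 5] 5 + 2  →[5↦6]→  6 + 2 = 8  −1 ⇒ G_3=7
G_3=7  [base 6] 6 + 1  →[6↦7]→  7 + 1 = 8  −1 ⇒ G_4=7

0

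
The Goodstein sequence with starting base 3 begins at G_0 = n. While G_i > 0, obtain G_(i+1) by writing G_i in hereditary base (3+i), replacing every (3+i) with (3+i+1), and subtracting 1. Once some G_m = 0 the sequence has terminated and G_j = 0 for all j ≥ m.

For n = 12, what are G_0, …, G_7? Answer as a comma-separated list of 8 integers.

base 3: 12 = 3^2 + 3; at 4: 4^2 + 4 = 20; next = 19
base 4: 19 = 4^2 + 3; at 5: 5^2 + 3 = 28; next = 27
base 5: 27 = 5^2 + 2; at 6: 6^2 + 2 = 38; next = 37
base 6: 37 = 6^2 + 1; at 7: 7^2 + 1 = 50; next = 49
base 7: 49 = 7^2; at 8: 8^2 = 64; next = 63
base 8: 63 = 7·8 + 7; at 9: 7·9 + 7 = 70; next = 69
base 9: 69 = 7·9 + 6; at 10: 7·10 + 6 = 76; next = 75

12, 19, 27, 37, 49, 63, 69, 75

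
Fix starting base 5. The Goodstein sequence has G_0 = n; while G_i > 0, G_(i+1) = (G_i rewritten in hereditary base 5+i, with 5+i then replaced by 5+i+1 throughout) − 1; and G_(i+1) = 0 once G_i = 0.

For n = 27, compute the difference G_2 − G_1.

G_0=27  [base 5] 5^2 + 2  →[5↦6]→  6^2 + 2 = 38  −1 ⇒ G_1=37
G_1=37  [base 6] 6^2 + 1  →[6↦7]→  7^2 + 1 = 50  −1 ⇒ G_2=49

12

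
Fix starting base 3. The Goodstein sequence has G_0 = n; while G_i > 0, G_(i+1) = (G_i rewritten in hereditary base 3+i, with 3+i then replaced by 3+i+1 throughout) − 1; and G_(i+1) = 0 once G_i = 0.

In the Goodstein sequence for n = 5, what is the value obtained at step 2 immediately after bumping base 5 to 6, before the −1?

6

G_0 = 5. HB_3(5) = 3 + 2. Bump = 6. G_1 = 5.
G_1 = 5. HB_4(5) = 4 + 1. Bump = 6. G_2 = 5.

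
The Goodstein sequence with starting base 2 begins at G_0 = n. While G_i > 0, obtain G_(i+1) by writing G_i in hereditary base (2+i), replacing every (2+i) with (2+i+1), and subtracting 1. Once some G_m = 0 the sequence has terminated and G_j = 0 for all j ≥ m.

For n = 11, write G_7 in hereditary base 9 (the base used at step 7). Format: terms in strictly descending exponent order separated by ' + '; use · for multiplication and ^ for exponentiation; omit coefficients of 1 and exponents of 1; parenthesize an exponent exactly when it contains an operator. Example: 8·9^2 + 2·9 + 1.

i=0: 11 = 2^(2 + 1) + 2 + 1 (b=2); 2→3: 3^(3 + 1) + 3 + 1 = 85; 85−1 = 84
i=1: 84 = 3^(3 + 1) + 3 (b=3); 3→4: 4^(4 + 1) + 4 = 1028; 1028−1 = 1027
i=2: 1027 = 4^(4 + 1) + 3 (b=4); 4→5: 5^(5 + 1) + 3 = 15628; 15628−1 = 15627
i=3: 15627 = 5^(5 + 1) + 2 (b=5); 5→6: 6^(6 + 1) + 2 = 279938; 279938−1 = 279937
i=4: 279937 = 6^(6 + 1) + 1 (b=6); 6→7: 7^(7 + 1) + 1 = 5764802; 5764802−1 = 5764801
i=5: 5764801 = 7^(7 + 1) (b=7); 7→8: 8^(8 + 1) = 134217728; 134217728−1 = 134217727
i=6: 134217727 = 7·8^8 + 7·8^7 + 7·8^6 + 7·8^5 + 7·8^4 + 7·8^3 + 7·8^2 + 7·8 + 7 (b=8); 8→9: 7·9^9 + 7·9^7 + 7·9^6 + 7·9^5 + 7·9^4 + 7·9^3 + 7·9^2 + 7·9 + 7 = 2749609303; 2749609303−1 = 2749609302
i=7: 2749609302 = 7·9^9 + 7·9^7 + 7·9^6 + 7·9^5 + 7·9^4 + 7·9^3 + 7·9^2 + 7·9 + 6 (b=9); 9→10: 7·10^10 + 7·10^7 + 7·10^6 + 7·10^5 + 7·10^4 + 7·10^3 + 7·10^2 + 7·10 + 6 = 70077777776; 70077777776−1 = 70077777775

7·9^9 + 7·9^7 + 7·9^6 + 7·9^5 + 7·9^4 + 7·9^3 + 7·9^2 + 7·9 + 6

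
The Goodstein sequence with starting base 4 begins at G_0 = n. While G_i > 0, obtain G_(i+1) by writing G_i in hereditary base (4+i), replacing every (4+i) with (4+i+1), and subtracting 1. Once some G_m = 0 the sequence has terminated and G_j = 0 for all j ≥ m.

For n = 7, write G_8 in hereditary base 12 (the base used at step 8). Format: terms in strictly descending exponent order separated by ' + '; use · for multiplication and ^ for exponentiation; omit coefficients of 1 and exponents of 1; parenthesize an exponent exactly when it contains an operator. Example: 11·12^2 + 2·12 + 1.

3

G_0=7  [base 4] 4 + 3  →[4↦5]→  5 + 3 = 8  −1 ⇒ G_1=7
G_1=7  [base 5] 5 + 2  →[5↦6]→  6 + 2 = 8  −1 ⇒ G_2=7
G_2=7  [base 6] 6 + 1  →[6↦7]→  7 + 1 = 8  −1 ⇒ G_3=7
G_3=7  [base 7] 7  →[7↦8]→  8 = 8  −1 ⇒ G_4=7
G_4=7  [base 8] 7  →[8↦9]→  7 = 7  −1 ⇒ G_5=6
G_5=6  [base 9] 6  →[9↦10]→  6 = 6  −1 ⇒ G_6=5
G_6=5  [base 10] 5  →[10↦11]→  5 = 5  −1 ⇒ G_7=4
G_7=4  [base 11] 4  →[11↦12]→  4 = 4  −1 ⇒ G_8=3
G_8=3  [base 12] 3  →[12↦13]→  3 = 3  −1 ⇒ G_9=2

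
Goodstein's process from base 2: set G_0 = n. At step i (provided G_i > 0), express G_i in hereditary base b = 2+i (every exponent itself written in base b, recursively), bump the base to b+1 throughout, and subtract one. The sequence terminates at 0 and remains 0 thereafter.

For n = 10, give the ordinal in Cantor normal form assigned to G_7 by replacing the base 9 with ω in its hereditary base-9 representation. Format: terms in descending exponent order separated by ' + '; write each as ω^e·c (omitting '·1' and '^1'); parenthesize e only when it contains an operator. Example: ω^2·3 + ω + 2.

base 2: 10 = 2^(2 + 1) + 2; at 3: 3^(3 + 1) + 3 = 84; next = 83
base 3: 83 = 3^(3 + 1) + 2; at 4: 4^(4 + 1) + 2 = 1026; next = 1025
base 4: 1025 = 4^(4 + 1) + 1; at 5: 5^(5 + 1) + 1 = 15626; next = 15625
base 5: 15625 = 5^(5 + 1); at 6: 6^(6 + 1) = 279936; next = 279935
base 6: 279935 = 5·6^6 + 5·6^5 + 5·6^4 + 5·6^3 + 5·6^2 + 5·6 + 5; at 7: 5·7^7 + 5·7^5 + 5·7^4 + 5·7^3 + 5·7^2 + 5·7 + 5 = 4215755; next = 4215754
base 7: 4215754 = 5·7^7 + 5·7^5 + 5·7^4 + 5·7^3 + 5·7^2 + 5·7 + 4; at 8: 5·8^8 + 5·8^5 + 5·8^4 + 5·8^3 + 5·8^2 + 5·8 + 4 = 84073324; next = 84073323
base 8: 84073323 = 5·8^8 + 5·8^5 + 5·8^4 + 5·8^3 + 5·8^2 + 5·8 + 3; at 9: 5·9^9 + 5·9^5 + 5·9^4 + 5·9^3 + 5·9^2 + 5·9 + 3 = 1937434593; next = 1937434592

ω^ω·5 + ω^5·5 + ω^4·5 + ω^3·5 + ω^2·5 + ω·5 + 2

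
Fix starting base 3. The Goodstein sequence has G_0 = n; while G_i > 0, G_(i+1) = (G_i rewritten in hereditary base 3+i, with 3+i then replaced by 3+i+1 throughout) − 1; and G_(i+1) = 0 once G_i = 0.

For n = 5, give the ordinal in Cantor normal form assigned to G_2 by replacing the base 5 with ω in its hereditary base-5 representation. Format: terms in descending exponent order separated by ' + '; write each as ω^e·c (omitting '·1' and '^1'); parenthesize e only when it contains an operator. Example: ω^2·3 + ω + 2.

G_0=5  [base 3] 3 + 2  →[3↦4]→  4 + 2 = 6  −1 ⇒ G_1=5
G_1=5  [base 4] 4 + 1  →[4↦5]→  5 + 1 = 6  −1 ⇒ G_2=5

ω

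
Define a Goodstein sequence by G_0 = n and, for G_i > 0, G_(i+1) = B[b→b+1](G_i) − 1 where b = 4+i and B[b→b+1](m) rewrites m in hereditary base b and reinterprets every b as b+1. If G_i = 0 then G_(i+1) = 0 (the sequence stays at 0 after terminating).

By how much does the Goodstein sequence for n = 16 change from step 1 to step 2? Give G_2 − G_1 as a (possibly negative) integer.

3

[0] 16 ≡ 4^2 (base 4). Lift 5: 25. −1: 24.
[1] 24 ≡ 4·5 + 4 (base 5). Lift 6: 28. −1: 27.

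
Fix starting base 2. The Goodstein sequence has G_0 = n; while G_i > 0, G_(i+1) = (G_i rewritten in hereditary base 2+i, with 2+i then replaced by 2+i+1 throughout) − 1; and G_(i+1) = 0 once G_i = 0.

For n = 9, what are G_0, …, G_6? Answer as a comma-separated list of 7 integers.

9, 81, 1023, 9842, 140743, 2471826, 50333399

G_0=9  [base 2] 2^(2 + 1) + 1  →[2↦3]→  3^(3 + 1) + 1 = 82  −1 ⇒ G_1=81
G_1=81  [base 3] 3^(3 + 1)  →[3↦4]→  4^(4 + 1) = 1024  −1 ⇒ G_2=1023
G_2=1023  [base 4] 3·4^4 + 3·4^3 + 3·4^2 + 3·4 + 3  →[4↦5]→  3·5^5 + 3·5^3 + 3·5^2 + 3·5 + 3 = 9843  −1 ⇒ G_3=9842
G_3=9842  [base 5] 3·5^5 + 3·5^3 + 3·5^2 + 3·5 + 2  →[5↦6]→  3·6^6 + 3·6^3 + 3·6^2 + 3·6 + 2 = 140744  −1 ⇒ G_4=140743
G_4=140743  [base 6] 3·6^6 + 3·6^3 + 3·6^2 + 3·6 + 1  →[6↦7]→  3·7^7 + 3·7^3 + 3·7^2 + 3·7 + 1 = 2471827  −1 ⇒ G_5=2471826
G_5=2471826  [base 7] 3·7^7 + 3·7^3 + 3·7^2 + 3·7  →[7↦8]→  3·8^8 + 3·8^3 + 3·8^2 + 3·8 = 50333400  −1 ⇒ G_6=50333399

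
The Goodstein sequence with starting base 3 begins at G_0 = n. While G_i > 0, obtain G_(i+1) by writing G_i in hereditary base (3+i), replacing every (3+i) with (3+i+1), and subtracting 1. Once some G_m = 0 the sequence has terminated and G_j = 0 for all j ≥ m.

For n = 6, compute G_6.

G_0 = 6. HB_3(6) = 2·3. Bump = 8. G_1 = 7.
G_1 = 7. HB_4(7) = 4 + 3. Bump = 8. G_2 = 7.
G_2 = 7. HB_5(7) = 5 + 2. Bump = 8. G_3 = 7.
G_3 = 7. HB_6(7) = 6 + 1. Bump = 8. G_4 = 7.
G_4 = 7. HB_7(7) = 7. Bump = 8. G_5 = 7.
G_5 = 7. HB_8(7) = 7. Bump = 7. G_6 = 6.
G_6 = 6. HB_9(6) = 6. Bump = 6. G_7 = 5.

6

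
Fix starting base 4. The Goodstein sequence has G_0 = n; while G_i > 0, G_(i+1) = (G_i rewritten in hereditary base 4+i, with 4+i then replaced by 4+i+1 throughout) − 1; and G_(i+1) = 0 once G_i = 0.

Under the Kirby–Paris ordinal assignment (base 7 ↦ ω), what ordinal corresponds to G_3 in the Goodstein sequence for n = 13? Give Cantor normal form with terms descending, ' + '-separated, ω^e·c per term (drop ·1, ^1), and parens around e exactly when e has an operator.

G_0 = 13. HB_4(13) = 3·4 + 1. Bump = 16. G_1 = 15.
G_1 = 15. HB_5(15) = 3·5. Bump = 18. G_2 = 17.
G_2 = 17. HB_6(17) = 2·6 + 5. Bump = 19. G_3 = 18.
G_3 = 18. HB_7(18) = 2·7 + 4. Bump = 20. G_4 = 19.

ω·2 + 4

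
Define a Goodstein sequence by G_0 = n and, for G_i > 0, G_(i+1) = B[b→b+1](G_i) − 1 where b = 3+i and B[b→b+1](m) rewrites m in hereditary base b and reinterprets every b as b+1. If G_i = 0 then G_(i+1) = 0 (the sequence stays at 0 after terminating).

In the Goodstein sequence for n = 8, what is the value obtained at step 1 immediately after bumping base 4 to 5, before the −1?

8 —HB3→ 2·3 + 2 —bump→ 2·4 + 2 = 10 —(−1)→ 9
9 —HB4→ 2·4 + 1 —bump→ 2·5 + 1 = 11 —(−1)→ 10

11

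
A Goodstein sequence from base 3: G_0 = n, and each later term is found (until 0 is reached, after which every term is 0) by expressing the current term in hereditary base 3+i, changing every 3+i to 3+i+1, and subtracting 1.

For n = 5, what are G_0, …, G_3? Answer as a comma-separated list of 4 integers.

5, 5, 5, 5

(0) 5|_3 = 3 + 2 ↦ 4 + 2|_4 = 6 ⇒ 5
(1) 5|_4 = 4 + 1 ↦ 5 + 1|_5 = 6 ⇒ 5
(2) 5|_5 = 5 ↦ 6|_6 = 6 ⇒ 5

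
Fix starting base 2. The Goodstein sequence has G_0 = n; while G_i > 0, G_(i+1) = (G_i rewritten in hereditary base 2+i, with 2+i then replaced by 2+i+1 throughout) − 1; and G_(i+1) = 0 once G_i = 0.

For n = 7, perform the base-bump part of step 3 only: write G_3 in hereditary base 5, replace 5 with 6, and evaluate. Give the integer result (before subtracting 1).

46658

step 0: 7 = 2^2 + 2 + 1; sub 3 for 2: 3^3 + 3 + 1; = 31; G_1 = 31−1 = 30
step 1: 30 = 3^3 + 3; sub 4 for 3: 4^4 + 4; = 260; G_2 = 260−1 = 259
step 2: 259 = 4^4 + 3; sub 5 for 4: 5^5 + 3; = 3128; G_3 = 3128−1 = 3127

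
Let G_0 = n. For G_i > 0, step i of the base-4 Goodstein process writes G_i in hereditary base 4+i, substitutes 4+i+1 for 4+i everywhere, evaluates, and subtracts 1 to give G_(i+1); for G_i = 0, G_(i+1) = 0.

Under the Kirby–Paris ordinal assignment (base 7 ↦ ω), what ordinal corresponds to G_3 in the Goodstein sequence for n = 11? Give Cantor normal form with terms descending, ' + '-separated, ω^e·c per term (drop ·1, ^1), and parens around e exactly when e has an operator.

G_0=11  [base 4] 2·4 + 3  →[4↦5]→  2·5 + 3 = 13  −1 ⇒ G_1=12
G_1=12  [base 5] 2·5 + 2  →[5↦6]→  2·6 + 2 = 14  −1 ⇒ G_2=13
G_2=13  [base 6] 2·6 + 1  →[6↦7]→  2·7 + 1 = 15  −1 ⇒ G_3=14

ω·2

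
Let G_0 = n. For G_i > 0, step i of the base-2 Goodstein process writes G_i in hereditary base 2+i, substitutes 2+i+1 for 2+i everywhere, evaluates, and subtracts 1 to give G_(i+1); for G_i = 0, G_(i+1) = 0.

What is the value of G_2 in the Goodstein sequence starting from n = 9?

i=0: 9 = 2^(2 + 1) + 1 (b=2); 2→3: 3^(3 + 1) + 1 = 82; 82−1 = 81
i=1: 81 = 3^(3 + 1) (b=3); 3→4: 4^(4 + 1) = 1024; 1024−1 = 1023

1023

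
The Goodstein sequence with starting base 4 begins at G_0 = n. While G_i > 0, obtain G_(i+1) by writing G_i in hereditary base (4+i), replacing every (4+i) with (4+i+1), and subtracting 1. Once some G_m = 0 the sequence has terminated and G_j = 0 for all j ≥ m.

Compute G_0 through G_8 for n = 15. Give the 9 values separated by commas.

15, 17, 19, 21, 23, 24, 25, 26, 27

G_0 = 15. HB_4(15) = 3·4 + 3. Bump = 18. G_1 = 17.
G_1 = 17. HB_5(17) = 3·5 + 2. Bump = 20. G_2 = 19.
G_2 = 19. HB_6(19) = 3·6 + 1. Bump = 22. G_3 = 21.
G_3 = 21. HB_7(21) = 3·7. Bump = 24. G_4 = 23.
G_4 = 23. HB_8(23) = 2·8 + 7. Bump = 25. G_5 = 24.
G_5 = 24. HB_9(24) = 2·9 + 6. Bump = 26. G_6 = 25.
G_6 = 25. HB_10(25) = 2·10 + 5. Bump = 27. G_7 = 26.
G_7 = 26. HB_11(26) = 2·11 + 4. Bump = 28. G_8 = 27.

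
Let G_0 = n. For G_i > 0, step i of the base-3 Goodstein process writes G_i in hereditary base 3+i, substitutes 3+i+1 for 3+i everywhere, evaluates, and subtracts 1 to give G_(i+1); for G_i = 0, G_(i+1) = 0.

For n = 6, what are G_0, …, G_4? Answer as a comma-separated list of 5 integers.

6, 7, 7, 7, 7

G_0 = 6. HB_3(6) = 2·3. Bump = 8. G_1 = 7.
G_1 = 7. HB_4(7) = 4 + 3. Bump = 8. G_2 = 7.
G_2 = 7. HB_5(7) = 5 + 2. Bump = 8. G_3 = 7.
G_3 = 7. HB_6(7) = 6 + 1. Bump = 8. G_4 = 7.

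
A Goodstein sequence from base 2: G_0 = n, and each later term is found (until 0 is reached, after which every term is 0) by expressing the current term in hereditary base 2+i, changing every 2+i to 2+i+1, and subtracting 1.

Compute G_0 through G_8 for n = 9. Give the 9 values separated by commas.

9, 81, 1023, 9842, 140743, 2471826, 50333399, 1162263921, 30000003325

i=0: 9 = 2^(2 + 1) + 1 (b=2); 2→3: 3^(3 + 1) + 1 = 82; 82−1 = 81
i=1: 81 = 3^(3 + 1) (b=3); 3→4: 4^(4 + 1) = 1024; 1024−1 = 1023
i=2: 1023 = 3·4^4 + 3·4^3 + 3·4^2 + 3·4 + 3 (b=4); 4→5: 3·5^5 + 3·5^3 + 3·5^2 + 3·5 + 3 = 9843; 9843−1 = 9842
i=3: 9842 = 3·5^5 + 3·5^3 + 3·5^2 + 3·5 + 2 (b=5); 5→6: 3·6^6 + 3·6^3 + 3·6^2 + 3·6 + 2 = 140744; 140744−1 = 140743
i=4: 140743 = 3·6^6 + 3·6^3 + 3·6^2 + 3·6 + 1 (b=6); 6→7: 3·7^7 + 3·7^3 + 3·7^2 + 3·7 + 1 = 2471827; 2471827−1 = 2471826
i=5: 2471826 = 3·7^7 + 3·7^3 + 3·7^2 + 3·7 (b=7); 7→8: 3·8^8 + 3·8^3 + 3·8^2 + 3·8 = 50333400; 50333400−1 = 50333399
i=6: 50333399 = 3·8^8 + 3·8^3 + 3·8^2 + 2·8 + 7 (b=8); 8→9: 3·9^9 + 3·9^3 + 3·9^2 + 2·9 + 7 = 1162263922; 1162263922−1 = 1162263921
i=7: 1162263921 = 3·9^9 + 3·9^3 + 3·9^2 + 2·9 + 6 (b=9); 9→10: 3·10^10 + 3·10^3 + 3·10^2 + 2·10 + 6 = 30000003326; 30000003326−1 = 30000003325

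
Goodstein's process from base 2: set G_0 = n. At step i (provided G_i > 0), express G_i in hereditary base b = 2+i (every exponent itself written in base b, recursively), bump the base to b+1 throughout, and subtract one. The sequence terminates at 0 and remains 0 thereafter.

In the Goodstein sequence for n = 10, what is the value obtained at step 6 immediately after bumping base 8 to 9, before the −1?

[0] 10 ≡ 2^(2 + 1) + 2 (base 2). Lift 3: 84. −1: 83.
[1] 83 ≡ 3^(3 + 1) + 2 (base 3). Lift 4: 1026. −1: 1025.
[2] 1025 ≡ 4^(4 + 1) + 1 (base 4). Lift 5: 15626. −1: 15625.
[3] 15625 ≡ 5^(5 + 1) (base 5). Lift 6: 279936. −1: 279935.
[4] 279935 ≡ 5·6^6 + 5·6^5 + 5·6^4 + 5·6^3 + 5·6^2 + 5·6 + 5 (base 6). Lift 7: 4215755. −1: 4215754.
[5] 4215754 ≡ 5·7^7 + 5·7^5 + 5·7^4 + 5·7^3 + 5·7^2 + 5·7 + 4 (base 7). Lift 8: 84073324. −1: 84073323.

1937434593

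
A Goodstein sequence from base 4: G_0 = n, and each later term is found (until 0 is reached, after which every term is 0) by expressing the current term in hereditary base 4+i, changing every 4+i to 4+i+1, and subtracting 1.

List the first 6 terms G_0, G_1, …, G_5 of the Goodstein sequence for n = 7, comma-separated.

G_0=7  [base 4] 4 + 3  →[4↦5]→  5 + 3 = 8  −1 ⇒ G_1=7
G_1=7  [base 5] 5 + 2  →[5↦6]→  6 + 2 = 8  −1 ⇒ G_2=7
G_2=7  [base 6] 6 + 1  →[6↦7]→  7 + 1 = 8  −1 ⇒ G_3=7
G_3=7  [base 7] 7  →[7↦8]→  8 = 8  −1 ⇒ G_4=7
G_4=7  [base 8] 7  →[8↦9]→  7 = 7  −1 ⇒ G_5=6

7, 7, 7, 7, 7, 6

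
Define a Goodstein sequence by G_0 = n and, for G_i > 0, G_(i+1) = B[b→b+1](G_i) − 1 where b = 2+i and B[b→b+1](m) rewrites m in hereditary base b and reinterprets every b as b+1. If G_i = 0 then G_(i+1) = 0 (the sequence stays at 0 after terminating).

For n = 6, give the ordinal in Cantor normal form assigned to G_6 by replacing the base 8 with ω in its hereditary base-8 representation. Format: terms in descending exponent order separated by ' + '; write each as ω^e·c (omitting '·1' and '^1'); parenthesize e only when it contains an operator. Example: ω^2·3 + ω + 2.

ω^5·5 + ω^4·5 + ω^3·5 + ω^2·5 + ω·5 + 3

G_0=6  [base 2] 2^2 + 2  →[2↦3]→  3^3 + 3 = 30  −1 ⇒ G_1=29
G_1=29  [base 3] 3^3 + 2  →[3↦4]→  4^4 + 2 = 258  −1 ⇒ G_2=257
G_2=257  [base 4] 4^4 + 1  →[4↦5]→  5^5 + 1 = 3126  −1 ⇒ G_3=3125
G_3=3125  [base 5] 5^5  →[5↦6]→  6^6 = 46656  −1 ⇒ G_4=46655
G_4=46655  [base 6] 5·6^5 + 5·6^4 + 5·6^3 + 5·6^2 + 5·6 + 5  →[6↦7]→  5·7^5 + 5·7^4 + 5·7^3 + 5·7^2 + 5·7 + 5 = 98040  −1 ⇒ G_5=98039
G_5=98039  [base 7] 5·7^5 + 5·7^4 + 5·7^3 + 5·7^2 + 5·7 + 4  →[7↦8]→  5·8^5 + 5·8^4 + 5·8^3 + 5·8^2 + 5·8 + 4 = 187244  −1 ⇒ G_6=187243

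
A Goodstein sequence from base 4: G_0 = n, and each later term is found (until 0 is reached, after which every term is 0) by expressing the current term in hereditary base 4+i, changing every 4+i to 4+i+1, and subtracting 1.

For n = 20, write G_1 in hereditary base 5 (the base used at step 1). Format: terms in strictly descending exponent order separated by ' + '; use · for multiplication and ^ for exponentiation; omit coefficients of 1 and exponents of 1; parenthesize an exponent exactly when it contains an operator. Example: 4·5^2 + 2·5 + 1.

5^2 + 4

base 4: 20 = 4^2 + 4; at 5: 5^2 + 5 = 30; next = 29
base 5: 29 = 5^2 + 4; at 6: 6^2 + 4 = 40; next = 39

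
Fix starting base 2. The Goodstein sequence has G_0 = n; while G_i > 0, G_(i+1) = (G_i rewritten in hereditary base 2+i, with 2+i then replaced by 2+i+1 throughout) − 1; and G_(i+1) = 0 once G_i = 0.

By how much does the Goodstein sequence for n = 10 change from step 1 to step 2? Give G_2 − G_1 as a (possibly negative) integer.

step 0: 10 = 2^(2 + 1) + 2; sub 3 for 2: 3^(3 + 1) + 3; = 84; G_1 = 84−1 = 83
step 1: 83 = 3^(3 + 1) + 2; sub 4 for 3: 4^(4 + 1) + 2; = 1026; G_2 = 1026−1 = 1025

942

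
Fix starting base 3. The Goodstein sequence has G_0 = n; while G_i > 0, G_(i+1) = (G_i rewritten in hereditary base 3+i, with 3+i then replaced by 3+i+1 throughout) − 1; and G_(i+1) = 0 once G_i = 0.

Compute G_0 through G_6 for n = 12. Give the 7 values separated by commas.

12 —HB3→ 3^2 + 3 —bump→ 4^2 + 4 = 20 —(−1)→ 19
19 —HB4→ 4^2 + 3 —bump→ 5^2 + 3 = 28 —(−1)→ 27
27 —HB5→ 5^2 + 2 —bump→ 6^2 + 2 = 38 —(−1)→ 37
37 —HB6→ 6^2 + 1 —bump→ 7^2 + 1 = 50 —(−1)→ 49
49 —HB7→ 7^2 —bump→ 8^2 = 64 —(−1)→ 63
63 —HB8→ 7·8 + 7 —bump→ 7·9 + 7 = 70 —(−1)→ 69

12, 19, 27, 37, 49, 63, 69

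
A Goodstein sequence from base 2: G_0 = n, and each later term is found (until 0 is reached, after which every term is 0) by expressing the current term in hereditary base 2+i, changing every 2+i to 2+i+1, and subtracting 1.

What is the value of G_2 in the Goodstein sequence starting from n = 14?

1281

[0] 14 ≡ 2^(2 + 1) + 2^2 + 2 (base 2). Lift 3: 111. −1: 110.
[1] 110 ≡ 3^(3 + 1) + 3^3 + 2 (base 3). Lift 4: 1282. −1: 1281.
[2] 1281 ≡ 4^(4 + 1) + 4^4 + 1 (base 4). Lift 5: 18751. −1: 18750.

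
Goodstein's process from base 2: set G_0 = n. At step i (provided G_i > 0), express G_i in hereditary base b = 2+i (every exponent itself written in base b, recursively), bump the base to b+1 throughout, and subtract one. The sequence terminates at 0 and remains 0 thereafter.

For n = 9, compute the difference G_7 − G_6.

(0) 9|_2 = 2^(2 + 1) + 1 ↦ 3^(3 + 1) + 1|_3 = 82 ⇒ 81
(1) 81|_3 = 3^(3 + 1) ↦ 4^(4 + 1)|_4 = 1024 ⇒ 1023
(2) 1023|_4 = 3·4^4 + 3·4^3 + 3·4^2 + 3·4 + 3 ↦ 3·5^5 + 3·5^3 + 3·5^2 + 3·5 + 3|_5 = 9843 ⇒ 9842
(3) 9842|_5 = 3·5^5 + 3·5^3 + 3·5^2 + 3·5 + 2 ↦ 3·6^6 + 3·6^3 + 3·6^2 + 3·6 + 2|_6 = 140744 ⇒ 140743
(4) 140743|_6 = 3·6^6 + 3·6^3 + 3·6^2 + 3·6 + 1 ↦ 3·7^7 + 3·7^3 + 3·7^2 + 3·7 + 1|_7 = 2471827 ⇒ 2471826
(5) 2471826|_7 = 3·7^7 + 3·7^3 + 3·7^2 + 3·7 ↦ 3·8^8 + 3·8^3 + 3·8^2 + 3·8|_8 = 50333400 ⇒ 50333399
(6) 50333399|_8 = 3·8^8 + 3·8^3 + 3·8^2 + 2·8 + 7 ↦ 3·9^9 + 3·9^3 + 3·9^2 + 2·9 + 7|_9 = 1162263922 ⇒ 1162263921

1111930522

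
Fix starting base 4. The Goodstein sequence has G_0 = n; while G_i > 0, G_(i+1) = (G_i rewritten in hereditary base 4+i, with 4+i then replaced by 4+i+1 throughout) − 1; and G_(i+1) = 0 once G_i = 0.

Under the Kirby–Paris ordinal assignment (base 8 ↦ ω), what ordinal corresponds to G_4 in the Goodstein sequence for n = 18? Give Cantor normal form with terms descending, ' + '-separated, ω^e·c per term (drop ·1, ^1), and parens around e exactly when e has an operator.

ω·6 + 5

(0) 18|_4 = 4^2 + 2 ↦ 5^2 + 2|_5 = 27 ⇒ 26
(1) 26|_5 = 5^2 + 1 ↦ 6^2 + 1|_6 = 37 ⇒ 36
(2) 36|_6 = 6^2 ↦ 7^2|_7 = 49 ⇒ 48
(3) 48|_7 = 6·7 + 6 ↦ 6·8 + 6|_8 = 54 ⇒ 53
(4) 53|_8 = 6·8 + 5 ↦ 6·9 + 5|_9 = 59 ⇒ 58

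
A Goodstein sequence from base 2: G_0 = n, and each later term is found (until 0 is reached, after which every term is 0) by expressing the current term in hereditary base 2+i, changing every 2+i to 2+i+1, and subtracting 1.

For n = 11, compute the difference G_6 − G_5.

128452926

(0) 11|_2 = 2^(2 + 1) + 2 + 1 ↦ 3^(3 + 1) + 3 + 1|_3 = 85 ⇒ 84
(1) 84|_3 = 3^(3 + 1) + 3 ↦ 4^(4 + 1) + 4|_4 = 1028 ⇒ 1027
(2) 1027|_4 = 4^(4 + 1) + 3 ↦ 5^(5 + 1) + 3|_5 = 15628 ⇒ 15627
(3) 15627|_5 = 5^(5 + 1) + 2 ↦ 6^(6 + 1) + 2|_6 = 279938 ⇒ 279937
(4) 279937|_6 = 6^(6 + 1) + 1 ↦ 7^(7 + 1) + 1|_7 = 5764802 ⇒ 5764801
(5) 5764801|_7 = 7^(7 + 1) ↦ 8^(8 + 1)|_8 = 134217728 ⇒ 134217727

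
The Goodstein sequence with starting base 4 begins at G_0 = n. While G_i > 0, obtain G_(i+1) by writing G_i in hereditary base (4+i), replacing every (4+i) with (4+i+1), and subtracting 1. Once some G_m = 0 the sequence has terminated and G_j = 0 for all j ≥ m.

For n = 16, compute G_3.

16 —HB4→ 4^2 —bump→ 5^2 = 25 —(−1)→ 24
24 —HB5→ 4·5 + 4 —bump→ 4·6 + 4 = 28 —(−1)→ 27
27 —HB6→ 4·6 + 3 —bump→ 4·7 + 3 = 31 —(−1)→ 30

30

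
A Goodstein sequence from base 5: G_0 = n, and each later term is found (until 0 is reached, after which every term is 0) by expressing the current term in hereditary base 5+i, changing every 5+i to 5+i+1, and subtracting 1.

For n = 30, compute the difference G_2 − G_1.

12

[0] 30 ≡ 5^2 + 5 (base 5). Lift 6: 42. −1: 41.
[1] 41 ≡ 6^2 + 5 (base 6). Lift 7: 54. −1: 53.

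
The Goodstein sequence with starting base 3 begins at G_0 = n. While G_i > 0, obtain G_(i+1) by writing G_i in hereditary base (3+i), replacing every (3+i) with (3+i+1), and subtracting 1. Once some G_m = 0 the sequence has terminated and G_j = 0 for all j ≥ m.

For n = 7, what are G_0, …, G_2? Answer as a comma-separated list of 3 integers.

7, 8, 9

step 0: 7 = 2·3 + 1; sub 4 for 3: 2·4 + 1; = 9; G_1 = 9−1 = 8
step 1: 8 = 2·4; sub 5 for 4: 2·5; = 10; G_2 = 10−1 = 9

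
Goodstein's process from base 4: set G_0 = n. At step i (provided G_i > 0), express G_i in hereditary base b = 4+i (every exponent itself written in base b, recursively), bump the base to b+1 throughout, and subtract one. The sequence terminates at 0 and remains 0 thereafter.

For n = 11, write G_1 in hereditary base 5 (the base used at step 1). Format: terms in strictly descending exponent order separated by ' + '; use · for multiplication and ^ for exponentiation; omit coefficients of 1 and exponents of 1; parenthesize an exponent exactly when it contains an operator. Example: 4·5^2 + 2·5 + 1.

G_0=11  [base 4] 2·4 + 3  →[4↦5]→  2·5 + 3 = 13  −1 ⇒ G_1=12
G_1=12  [base 5] 2·5 + 2  →[5↦6]→  2·6 + 2 = 14  −1 ⇒ G_2=13

2·5 + 2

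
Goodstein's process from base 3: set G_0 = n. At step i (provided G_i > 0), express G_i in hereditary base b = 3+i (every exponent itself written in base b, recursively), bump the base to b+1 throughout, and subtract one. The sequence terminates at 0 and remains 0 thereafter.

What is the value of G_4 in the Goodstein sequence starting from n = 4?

(0) 4|_3 = 3 + 1 ↦ 4 + 1|_4 = 5 ⇒ 4
(1) 4|_4 = 4 ↦ 5|_5 = 5 ⇒ 4
(2) 4|_5 = 4 ↦ 4|_6 = 4 ⇒ 3
(3) 3|_6 = 3 ↦ 3|_7 = 3 ⇒ 2
(4) 2|_7 = 2 ↦ 2|_8 = 2 ⇒ 1

2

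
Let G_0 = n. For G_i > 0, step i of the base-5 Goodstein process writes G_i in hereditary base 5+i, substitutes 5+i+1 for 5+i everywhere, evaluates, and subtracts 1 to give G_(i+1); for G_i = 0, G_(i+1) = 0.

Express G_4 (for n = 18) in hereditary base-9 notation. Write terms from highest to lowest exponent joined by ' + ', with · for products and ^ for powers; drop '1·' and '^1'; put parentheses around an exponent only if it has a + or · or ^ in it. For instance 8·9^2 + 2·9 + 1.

18 —HB5→ 3·5 + 3 —bump→ 3·6 + 3 = 21 —(−1)→ 20
20 —HB6→ 3·6 + 2 —bump→ 3·7 + 2 = 23 —(−1)→ 22
22 —HB7→ 3·7 + 1 —bump→ 3·8 + 1 = 25 —(−1)→ 24
24 —HB8→ 3·8 —bump→ 3·9 = 27 —(−1)→ 26
26 —HB9→ 2·9 + 8 —bump→ 2·10 + 8 = 28 —(−1)→ 27

2·9 + 8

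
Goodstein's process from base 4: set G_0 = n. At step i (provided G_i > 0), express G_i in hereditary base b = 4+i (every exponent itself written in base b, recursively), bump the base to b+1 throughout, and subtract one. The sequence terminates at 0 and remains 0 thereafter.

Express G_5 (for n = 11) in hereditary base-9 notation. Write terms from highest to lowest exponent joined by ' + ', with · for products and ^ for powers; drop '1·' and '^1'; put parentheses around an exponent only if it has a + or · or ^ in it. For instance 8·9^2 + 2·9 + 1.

11 —HB4→ 2·4 + 3 —bump→ 2·5 + 3 = 13 —(−1)→ 12
12 —HB5→ 2·5 + 2 —bump→ 2·6 + 2 = 14 —(−1)→ 13
13 —HB6→ 2·6 + 1 —bump→ 2·7 + 1 = 15 —(−1)→ 14
14 —HB7→ 2·7 —bump→ 2·8 = 16 —(−1)→ 15
15 —HB8→ 8 + 7 —bump→ 9 + 7 = 16 —(−1)→ 15
15 —HB9→ 9 + 6 —bump→ 10 + 6 = 16 —(−1)→ 15

9 + 6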